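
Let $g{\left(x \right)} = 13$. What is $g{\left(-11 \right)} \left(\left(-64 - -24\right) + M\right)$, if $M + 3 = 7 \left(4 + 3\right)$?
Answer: $78$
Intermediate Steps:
$M = 46$ ($M = -3 + 7 \left(4 + 3\right) = -3 + 7 \cdot 7 = -3 + 49 = 46$)
$g{\left(-11 \right)} \left(\left(-64 - -24\right) + M\right) = 13 \left(\left(-64 - -24\right) + 46\right) = 13 \left(\left(-64 + 24\right) + 46\right) = 13 \left(-40 + 46\right) = 13 \cdot 6 = 78$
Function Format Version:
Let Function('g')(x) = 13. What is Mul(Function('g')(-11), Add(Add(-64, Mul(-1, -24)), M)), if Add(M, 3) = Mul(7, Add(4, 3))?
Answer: 78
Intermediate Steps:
M = 46 (M = Add(-3, Mul(7, Add(4, 3))) = Add(-3, Mul(7, 7)) = Add(-3, 49) = 46)
Mul(Function('g')(-11), Add(Add(-64, Mul(-1, -24)), M)) = Mul(13, Add(Add(-64, Mul(-1, -24)), 46)) = Mul(13, Add(Add(-64, 24), 46)) = Mul(13, Add(-40, 46)) = Mul(13, 6) = 78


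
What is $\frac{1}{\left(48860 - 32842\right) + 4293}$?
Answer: $\frac{1}{20311} \approx 4.9234 \cdot 10^{-5}$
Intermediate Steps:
$\frac{1}{\left(48860 - 32842\right) + 4293} = \frac{1}{16018 + 4293} = \frac{1}{20311}$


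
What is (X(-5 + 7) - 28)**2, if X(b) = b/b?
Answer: 729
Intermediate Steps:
X(b) = 1
(X(-5 + 7) - 28)**2 = (1 - 28)**2 = (-27)**2 = 729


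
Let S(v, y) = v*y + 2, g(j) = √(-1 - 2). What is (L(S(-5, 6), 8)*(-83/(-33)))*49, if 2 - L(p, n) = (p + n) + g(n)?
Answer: 8134/3 - 4067*I*√3/33 ≈ 2711.3 - 213.46*I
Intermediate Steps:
g(j) = I*√3 (g(j) = √(-3) = I*√3)
S(v, y) = 2 + v*y
L(p, n) = 2 - n - p - I*√3 (L(p, n) = 2 - ((p + n) + I*√3) = 2 - ((n + p) + I*√3) = 2 - (n + p + I*√3) = 2 + (-n - p - I*√3) = 2 - n - p - I*√3)
(L(S(-5, 6), 8)*(-83/(-33)))*49 = ((2 - 1*8 - (2 - 5*6) - I*√3)*(-83/(-33)))*49 = ((2 - 8 - (2 - 30) - I*√3)*(-83*(-1/33)))*49 = ((2 - 8 - 1*(-28) - I*√3)*(83/33))*49 = ((2 - 8 + 28 - I*√3)*(83/33))*49 = ((22 - I*√3)*(83/33))*49 = (166/3 - 83*I*√3/33)*49 = 8134/3 - 4067*I*√3/33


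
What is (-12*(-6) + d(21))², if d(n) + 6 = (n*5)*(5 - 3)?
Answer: 76176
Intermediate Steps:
d(n) = -6 + 10*n (d(n) = -6 + (n*5)*(5 - 3) = -6 + (5*n)*2 = -6 + 10*n)
(-12*(-6) + d(21))² = (-12*(-6) + (-6 + 10*21))² = (72 + (-6 + 210))² = (72 + 204)² = 276² = 76176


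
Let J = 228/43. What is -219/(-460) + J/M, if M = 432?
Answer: 43469/89010 ≈ 0.48836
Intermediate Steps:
J = 228/43 (J = 228*(1/43) = 228/43 ≈ 5.3023)
-219/(-460) + J/M = -219/(-460) + (228/43)/432 = -219*(-1/460) + (228/43)*(1/432) = 219/460 + 19/1548 = 43469/89010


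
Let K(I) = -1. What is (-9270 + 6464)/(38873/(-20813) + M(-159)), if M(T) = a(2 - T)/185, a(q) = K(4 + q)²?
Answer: 5402118215/3585346 ≈ 1506.7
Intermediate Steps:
a(q) = 1 (a(q) = (-1)² = 1)
M(T) = 1/185
(-9270 + 6464)/(38873/(-20813) + M(-159)) = (-9270 + 6464)/(38873/(-20813) + 1/185) = -2806/(38873*(-1/20813) + 1/185) = -2806/(-38873/20813 + 1/185) = -2806/(-7170692/3850405) = -2806*(-3850405/7170692) = 5402118215/3585346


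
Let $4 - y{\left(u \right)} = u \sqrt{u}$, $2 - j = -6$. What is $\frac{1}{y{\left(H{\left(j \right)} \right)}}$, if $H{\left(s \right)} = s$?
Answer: $- \frac{1}{124} - \frac{\sqrt{2}}{31} \approx -0.053684$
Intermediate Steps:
$j = 8$ ($j = 2 - -6 = 2 + 6 = 8$)
$y{\left(u \right)} = 4 - u^{\frac{3}{2}}$ ($y{\left(u \right)} = 4 - u \sqrt{u} = 4 - u^{\frac{3}{2}}$)
$\frac{1}{y{\left(H{\left(j \right)} \right)}} = \frac{1}{4 - 8^{\frac{3}{2}}} = \frac{1}{4 - 16 \sqrt{2}}$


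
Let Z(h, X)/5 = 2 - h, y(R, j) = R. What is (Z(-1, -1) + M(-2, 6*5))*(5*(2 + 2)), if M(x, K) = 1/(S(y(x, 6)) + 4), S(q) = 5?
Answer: 2720/9 ≈ 302.22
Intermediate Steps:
Z(h, X) = 10 - 5*h (Z(h, X) = 5*(2 - h) = 10 - 5*h)
M(x, K) = 1/9 (M(x, K) = 1/(5 + 4) = 1/9)
(Z(-1, -1) + M(-2, 6*5))*(5*(2 + 2)) = ((10 - 5*(-1)) + 1/9)*(5*(2 + 2)) = ((10 + 5) + 1/9)*(5*4) = (15 + 1/9)*20 = (136/9)*20 = 2720/9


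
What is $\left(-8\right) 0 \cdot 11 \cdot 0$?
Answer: $0$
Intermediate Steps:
$\left(-8\right) 0 \cdot 11 \cdot 0 = 0 \cdot 11 \cdot 0 = 0 \cdot 0 = 0$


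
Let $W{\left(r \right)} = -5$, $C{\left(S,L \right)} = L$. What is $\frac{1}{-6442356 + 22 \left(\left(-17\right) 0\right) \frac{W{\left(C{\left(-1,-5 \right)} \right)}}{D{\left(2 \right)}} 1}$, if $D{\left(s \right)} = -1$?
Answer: $- \frac{1}{6442356} \approx -1.5522 \cdot 10^{-7}$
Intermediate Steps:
$\frac{1}{-6442356 + 22 \left(\left(-17\right) 0\right) \frac{W{\left(C{\left(-1,-5 \right)} \right)}}{D{\left(2 \right)}} 1} = \frac{1}{-6442356 + 22 \left(\left(-17\right) 0\right) - \frac{5}{-1} \cdot 1} = \frac{1}{-6442356 + 22 \cdot 0 \left(-5\right) \left(-1\right) 1} = \frac{1}{-6442356 + 0 \cdot 5 \cdot 1} = \frac{1}{-6442356 + 0 \cdot 5} = \frac{1}{-6442356 + 0} = \frac{1}{-6442356} = - \frac{1}{6442356}$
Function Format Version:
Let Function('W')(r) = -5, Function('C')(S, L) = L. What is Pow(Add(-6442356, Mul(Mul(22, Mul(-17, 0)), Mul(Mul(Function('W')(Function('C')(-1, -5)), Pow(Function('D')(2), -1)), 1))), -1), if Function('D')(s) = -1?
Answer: Rational(-1, 6442356) ≈ -1.5522e-7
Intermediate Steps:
Pow(Add(-6442356, Mul(Mul(22, Mul(-17, 0)), Mul(Mul(Function('W')(Function('C')(-1, -5)), Pow(Function('D')(2), -1)), 1))), -1) = Pow(Add(-6442356, Mul(Mul(22, Mul(-17, 0)), Mul(Mul(-5, Pow(-1, -1)), 1))), -1) = Pow(Add(-6442356, Mul(Mul(22, 0), Mul(Mul(-5, -1), 1))), -1) = Pow(Add(-6442356, Mul(0, Mul(5, 1))), -1) = Pow(Add(-6442356, Mul(0, 5)), -1) = Pow(Add(-6442356, 0), -1) = Pow(-6442356, -1) = Rational(-1, 6442356)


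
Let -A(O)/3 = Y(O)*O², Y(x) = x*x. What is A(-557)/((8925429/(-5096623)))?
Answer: 490572602954462623/2975143 ≈ 1.6489e+11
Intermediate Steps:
Y(x) = x²
A(O) = -3*O⁴ (A(O) = -3*O²*O² = -3*O⁴)
A(-557)/((8925429/(-5096623))) = (-3*(-557)⁴)/((8925429/(-5096623))) = (-3*96254442001)/((8925429*(-1/5096623))) = -288763326003/(-8925429/5096623) = -288763326003*(-5096623/8925429) = 490572602954462623/2975143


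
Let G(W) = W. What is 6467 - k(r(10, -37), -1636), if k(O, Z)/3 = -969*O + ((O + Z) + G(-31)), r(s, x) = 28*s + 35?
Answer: 926228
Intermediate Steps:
r(s, x) = 35 + 28*s
k(O, Z) = -93 - 2904*O + 3*Z (k(O, Z) = 3*(-969*O + ((O + Z) - 31)) = 3*(-969*O + (-31 + O + Z)) = 3*(-31 + Z - 968*O) = -93 - 2904*O + 3*Z)
6467 - k(r(10, -37), -1636) = 6467 - (-93 - 2904*(35 + 28*10) + 3*(-1636)) = 6467 - (-93 - 2904*(35 + 280) - 4908) = 6467 - (-93 - 2904*315 - 4908) = 6467 - (-93 - 914760 - 4908) = 6467 - 1*(-919761) = 6467 + 919761 = 926228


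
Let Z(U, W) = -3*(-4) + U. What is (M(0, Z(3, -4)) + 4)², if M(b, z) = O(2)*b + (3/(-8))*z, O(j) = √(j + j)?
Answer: 169/64 ≈ 2.6406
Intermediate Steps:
Z(U, W) = 12 + U
O(j) = √2*√j (O(j) = √(2*j) = √2*√j)
M(b, z) = 2*b - 3*z/8 (M(b, z) = (√2*√2)*b + (3/(-8))*z = 2*b + (3*(-⅛))*z = 2*b - 3*z/8)
(M(0, Z(3, -4)) + 4)² = ((2*0 - 3*(12 + 3)/8) + 4)² = ((0 - 3/8*15) + 4)² = ((0 - 45/8) + 4)² = (-45/8 + 4)² = (-13/8)² = 169/64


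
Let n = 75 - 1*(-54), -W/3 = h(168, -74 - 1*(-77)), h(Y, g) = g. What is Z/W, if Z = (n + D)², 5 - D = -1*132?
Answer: -70756/9 ≈ -7861.8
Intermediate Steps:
W = -9 (W = -3*(-74 - 1*(-77)) = -3*(-74 + 77) = -3*3 = -9)
n = 129 (n = 75 + 54 = 129)
D = 137 (D = 5 - (-1)*132 = 5 - 1*(-132) = 5 + 132 = 137)
Z = 70756 (Z = (129 + 137)² = 266² = 70756)
Z/W = 70756/(-9) = 70756*(-⅑) = -70756/9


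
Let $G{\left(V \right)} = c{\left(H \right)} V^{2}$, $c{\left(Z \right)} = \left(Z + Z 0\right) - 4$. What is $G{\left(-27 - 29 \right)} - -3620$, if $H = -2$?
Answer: $-15196$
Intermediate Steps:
$c{\left(Z \right)} = -4 + Z$ ($c{\left(Z \right)} = \left(Z + 0\right) - 4 = Z - 4 = -4 + Z$)
$G{\left(V \right)} = - 6 V^{2}$ ($G{\left(V \right)} = \left(-4 - 2\right) V^{2} = - 6 V^{2}$)
$G{\left(-27 - 29 \right)} - -3620 = - 6 \left(-27 - 29\right)^{2} - -3620 = - 6 \left(-27 - 29\right)^{2} + 3620 = - 6 \left(-56\right)^{2} + 3620 = \left(-6\right) 3136 + 3620 = -18816 + 3620 = -15196$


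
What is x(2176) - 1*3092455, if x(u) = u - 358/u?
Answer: -3362223731/1088 ≈ -3.0903e+6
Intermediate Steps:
x(u) = u - 358/u
x(2176) - 1*3092455 = (2176 - 358/2176) - 1*3092455 = (2176 - 358*1/2176) - 3092455 = (2176 - 179/1088) - 3092455 = 2367309/1088 - 3092455 = -3362223731/1088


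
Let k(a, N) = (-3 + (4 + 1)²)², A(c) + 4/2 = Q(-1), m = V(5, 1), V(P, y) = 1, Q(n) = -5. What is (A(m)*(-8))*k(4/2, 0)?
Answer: 27104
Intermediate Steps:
m = 1
A(c) = -7 (A(c) = -2 - 5 = -7)
k(a, N) = 484 (k(a, N) = (-3 + 5²)² = (-3 + 25)² = 22² = 484)
(A(m)*(-8))*k(4/2, 0) = -7*(-8)*484 = 56*484 = 27104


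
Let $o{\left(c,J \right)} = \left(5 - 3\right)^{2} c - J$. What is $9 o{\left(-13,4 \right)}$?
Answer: $-504$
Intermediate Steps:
$o{\left(c,J \right)} = - J + 4 c$ ($o{\left(c,J \right)} = 2^{2} c - J = 4 c - J = - J + 4 c$)
$9 o{\left(-13,4 \right)} = 9 \left(\left(-1\right) 4 + 4 \left(-13\right)\right) = 9 \left(-4 - 52\right) = 9 \left(-56\right) = -504$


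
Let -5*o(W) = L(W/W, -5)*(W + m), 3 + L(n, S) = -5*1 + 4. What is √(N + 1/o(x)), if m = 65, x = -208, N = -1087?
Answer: I*√88912967/286 ≈ 32.97*I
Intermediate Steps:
L(n, S) = -4 (L(n, S) = -3 + (-5*1 + 4) = -3 + (-5 + 4) = -3 - 1 = -4)
o(W) = 52 + 4*W/5 (o(W) = -(-4)*(W + 65)/5 = -(-4)*(65 + W)/5 = -(-260 - 4*W)/5 = 52 + 4*W/5)
√(N + 1/o(x)) = √(-1087 + 1/(52 + (⅘)*(-208))) = √(-1087 + 1/(52 - 832/5)) = √(-1087 + 1/(-572/5)) = √(-1087 - 5/572) = √(-621769/572) = I*√88912967/286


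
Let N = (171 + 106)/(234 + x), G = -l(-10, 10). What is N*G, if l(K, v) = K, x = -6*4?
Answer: 277/21 ≈ 13.190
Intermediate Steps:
x = -24
G = 10 (G = -1*(-10) = 10)
N = 277/210 (N = (171 + 106)/(234 - 24) = 277/210 ≈ 1.3190)
N*G = (277/210)*10 = 277/21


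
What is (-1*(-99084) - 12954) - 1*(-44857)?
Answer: 130987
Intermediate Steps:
(-1*(-99084) - 12954) - 1*(-44857) = (99084 - 12954) + 44857 = 86130 + 44857 = 130987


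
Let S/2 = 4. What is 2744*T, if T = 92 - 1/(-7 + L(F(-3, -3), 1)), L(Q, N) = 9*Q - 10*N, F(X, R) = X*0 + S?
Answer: 13881896/55 ≈ 2.5240e+5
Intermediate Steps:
S = 8 (S = 2*4 = 8)
F(X, R) = 8 (F(X, R) = X*0 + 8 = 0 + 8 = 8)
L(Q, N) = -10*N + 9*Q
T = 5059/55 (T = 92 - 1/(-7 + (-10*1 + 9*8)) = 92 - 1/(-7 + (-10 + 72)) = 92 - 1/(-7 + 62) = 92 - 1/55 = 5059/55 ≈ 91.982)
2744*T = 2744*(5059/55) = 13881896/55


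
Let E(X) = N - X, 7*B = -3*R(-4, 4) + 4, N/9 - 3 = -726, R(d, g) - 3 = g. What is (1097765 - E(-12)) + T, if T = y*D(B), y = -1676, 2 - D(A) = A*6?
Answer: 7535404/7 ≈ 1.0765e+6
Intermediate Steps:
R(d, g) = 3 + g
N = -6507 (N = 27 + 9*(-726) = 27 - 6534 = -6507)
B = -17/7 (B = (-3*(3 + 4) + 4)/7 = (-3*7 + 4)/7 = (-21 + 4)/7 = (⅐)*(-17) = -17/7 ≈ -2.4286)
E(X) = -6507 - X
D(A) = 2 - 6*A (D(A) = 2 - A*6 = 2 - 6*A)
T = -194416/7 (T = -1676*(2 - 6*(-17/7)) = -1676*(2 + 102/7) = -1676*116/7 = -194416/7 ≈ -27774.)
(1097765 - E(-12)) + T = (1097765 - (-6507 - 1*(-12))) - 194416/7 = (1097765 - (-6507 + 12)) - 194416/7 = (1097765 - 1*(-6495)) - 194416/7 = (1097765 + 6495) - 194416/7 = 1104260 - 194416/7 = 7535404/7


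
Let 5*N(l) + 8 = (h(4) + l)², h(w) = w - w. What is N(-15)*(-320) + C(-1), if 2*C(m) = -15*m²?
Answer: -27791/2 ≈ -13896.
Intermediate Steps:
h(w) = 0
N(l) = -8/5 + l²/5 (N(l) = -8/5 + (0 + l)²/5 = -8/5 + l²/5)
C(m) = -15*m²/2 (C(m) = (-15*m²)/2 = -15*m²/2)
N(-15)*(-320) + C(-1) = (-8/5 + (⅕)*(-15)²)*(-320) - 15/2*(-1)² = (-8/5 + (⅕)*225)*(-320) - 15/2*1 = (-8/5 + 45)*(-320) - 15/2 = (217/5)*(-320) - 15/2 = -13888 - 15/2 = -27791/2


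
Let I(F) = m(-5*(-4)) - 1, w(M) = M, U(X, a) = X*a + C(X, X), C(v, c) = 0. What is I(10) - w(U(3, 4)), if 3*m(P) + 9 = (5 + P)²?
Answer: 577/3 ≈ 192.33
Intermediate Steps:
U(X, a) = X*a (U(X, a) = X*a + 0 = X*a)
m(P) = -3 + (5 + P)²/3
I(F) = 613/3 (I(F) = (-3 + (5 - 5*(-4))²/3) - 1 = (-3 + (5 + 20)²/3) - 1 = (-3 + (⅓)*25²) - 1 = (-3 + (⅓)*625) - 1 = (-3 + 625/3) - 1 = 616/3 - 1 = 613/3)
I(10) - w(U(3, 4)) = 613/3 - 3*4 = 613/3 - 1*12 = 613/3 - 12 = 577/3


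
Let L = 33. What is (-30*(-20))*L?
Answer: 19800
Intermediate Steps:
(-30*(-20))*L = -30*(-20)*33 = 600*33 = 19800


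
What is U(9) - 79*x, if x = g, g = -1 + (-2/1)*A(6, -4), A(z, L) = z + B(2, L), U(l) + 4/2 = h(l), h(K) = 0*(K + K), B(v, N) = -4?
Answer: 393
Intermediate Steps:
h(K) = 0 (h(K) = 0*(2*K) = 0)
U(l) = -2 (U(l) = -2 + 0 = -2)
A(z, L) = -4 + z (A(z, L) = z - 4 = -4 + z)
g = -5 (g = -1 + (-2/1)*(-4 + 6) = -1 - 2*1*2 = -1 - 2*2 = -1 - 4 = -5)
x = -5
U(9) - 79*x = -2 - 79*(-5) = -2 + 395 = 393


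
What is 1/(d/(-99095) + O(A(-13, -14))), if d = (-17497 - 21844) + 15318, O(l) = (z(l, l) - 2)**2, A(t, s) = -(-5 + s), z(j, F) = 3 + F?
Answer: 99095/39662023 ≈ 0.0024985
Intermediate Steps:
A(t, s) = 5 - s
O(l) = (1 + l)**2 (O(l) = ((3 + l) - 2)**2 = (1 + l)**2)
d = -24023 (d = -39341 + 15318 = -24023)
1/(d/(-99095) + O(A(-13, -14))) = 1/(-24023/(-99095) + (1 + (5 - 1*(-14)))**2) = 1/(-24023*(-1/99095) + (1 + (5 + 14))**2) = 1/(24023/99095 + (1 + 19)**2) = 1/(24023/99095 + 20**2) = 1/(24023/99095 + 400) = 1/(39662023/99095) = 99095/39662023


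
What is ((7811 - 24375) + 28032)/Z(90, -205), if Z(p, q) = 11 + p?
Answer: 11468/101 ≈ 113.54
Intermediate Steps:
((7811 - 24375) + 28032)/Z(90, -205) = ((7811 - 24375) + 28032)/(11 + 90) = (-16564 + 28032)/101 = 11468*(1/101) = 11468/101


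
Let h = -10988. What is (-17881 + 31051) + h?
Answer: 2182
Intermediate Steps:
(-17881 + 31051) + h = (-17881 + 31051) - 10988 = 13170 - 10988 = 2182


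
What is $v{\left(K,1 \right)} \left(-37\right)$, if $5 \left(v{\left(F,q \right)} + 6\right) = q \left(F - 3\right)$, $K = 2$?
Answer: $\frac{1147}{5} \approx 229.4$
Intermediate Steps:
$v{\left(F,q \right)} = -6 + \frac{q \left(-3 + F\right)}{5}$ ($v{\left(F,q \right)} = -6 + \frac{q \left(F - 3\right)}{5} = -6 + \frac{q \left(-3 + F\right)}{5}$)
$v{\left(K,1 \right)} \left(-37\right) = \left(-6 - \frac{3}{5} + \frac{1}{5} \cdot 2 \cdot 1\right) \left(-37\right) = \left(-6 - \frac{3}{5} + \frac{2}{5}\right) \left(-37\right) = \left(- \frac{31}{5}\right) \left(-37\right) = \frac{1147}{5}$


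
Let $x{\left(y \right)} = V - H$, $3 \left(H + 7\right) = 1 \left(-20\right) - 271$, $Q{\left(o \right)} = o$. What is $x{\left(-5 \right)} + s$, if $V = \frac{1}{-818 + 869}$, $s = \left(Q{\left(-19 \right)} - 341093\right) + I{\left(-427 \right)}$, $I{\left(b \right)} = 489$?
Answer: $- \frac{17366468}{51} \approx -3.4052 \cdot 10^{5}$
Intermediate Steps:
$H = -104$ ($H = -7 + \frac{1 \left(-20\right) - 271}{3} = -7 + \frac{-20 - 271}{3} = -7 + \frac{1}{3} \left(-291\right) = -7 - 97 = -104$)
$s = -340623$ ($s = \left(-19 - 341093\right) + 489 = -341112 + 489 = -340623$)
$V = \frac{1}{51} \approx 0.019608$
$x{\left(y \right)} = \frac{5305}{51}$ ($x{\left(y \right)} = \frac{1}{51} - -104 = \frac{1}{51} + 104 = \frac{5305}{51}$)
$x{\left(-5 \right)} + s = \frac{5305}{51} - 340623 = - \frac{17366468}{51}$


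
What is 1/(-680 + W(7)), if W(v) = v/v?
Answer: -1/679 ≈ -0.0014728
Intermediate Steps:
W(v) = 1
1/(-680 + W(7)) = 1/(-680 + 1) = 1/(-679) = -1/679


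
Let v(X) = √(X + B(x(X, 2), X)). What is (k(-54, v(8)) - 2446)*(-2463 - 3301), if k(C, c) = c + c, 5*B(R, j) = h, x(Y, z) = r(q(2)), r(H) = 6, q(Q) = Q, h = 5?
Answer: 14064160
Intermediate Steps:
x(Y, z) = 6
B(R, j) = 1 (B(R, j) = (⅕)*5 = 1)
v(X) = √(1 + X) (v(X) = √(X + 1) = √(1 + X))
k(C, c) = 2*c
(k(-54, v(8)) - 2446)*(-2463 - 3301) = (2*√(1 + 8) - 2446)*(-2463 - 3301) = (2*√9 - 2446)*(-5764) = (2*3 - 2446)*(-5764) = (6 - 2446)*(-5764) = -2440*(-5764) = 14064160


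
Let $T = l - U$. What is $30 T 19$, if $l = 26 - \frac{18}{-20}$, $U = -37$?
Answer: $36423$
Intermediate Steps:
$l = \frac{269}{10}$ ($l = 26 - - \frac{9}{10} = 26 + \frac{9}{10} = \frac{269}{10} \approx 26.9$)
$T = \frac{639}{10}$ ($T = \frac{269}{10} - -37 = \frac{269}{10} + 37 = \frac{639}{10} \approx 63.9$)
$30 T 19 = 30 \cdot \frac{639}{10} \cdot 19 = 1917 \cdot 19 = 36423$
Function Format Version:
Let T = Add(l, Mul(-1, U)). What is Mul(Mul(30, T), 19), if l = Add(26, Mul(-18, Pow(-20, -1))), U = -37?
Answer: 36423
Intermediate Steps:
l = Rational(269, 10) (l = Add(26, Mul(-18, Rational(-1, 20))) = Add(26, Rational(9, 10)) = Rational(269, 10) ≈ 26.900)
T = Rational(639, 10) (T = Add(Rational(269, 10), Mul(-1, -37)) = Add(Rational(269, 10), 37) = Rational(639, 10) ≈ 63.900)
Mul(Mul(30, T), 19) = Mul(Mul(30, Rational(639, 10)), 19) = Mul(1917, 19) = 36423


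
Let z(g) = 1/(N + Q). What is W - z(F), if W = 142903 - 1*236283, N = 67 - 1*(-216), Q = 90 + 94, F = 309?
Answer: -43608461/467 ≈ -93380.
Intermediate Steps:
Q = 184
N = 283 (N = 67 + 216 = 283)
z(g) = 1/467 (z(g) = 1/(283 + 184) = 1/467)
W = -93380 (W = 142903 - 236283 = -93380)
W - z(F) = -93380 - 1*1/467 = -93380 - 1/467 = -43608461/467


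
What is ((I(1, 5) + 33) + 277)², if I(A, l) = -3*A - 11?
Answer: 87616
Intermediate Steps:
I(A, l) = -11 - 3*A
((I(1, 5) + 33) + 277)² = (((-11 - 3*1) + 33) + 277)² = (((-11 - 3) + 33) + 277)² = ((-14 + 33) + 277)² = (19 + 277)² = 296² = 87616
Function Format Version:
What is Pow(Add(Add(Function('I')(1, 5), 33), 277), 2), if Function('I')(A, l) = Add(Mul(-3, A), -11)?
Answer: 87616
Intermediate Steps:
Function('I')(A, l) = Add(-11, Mul(-3, A))
Pow(Add(Add(Function('I')(1, 5), 33), 277), 2) = Pow(Add(Add(Add(-11, Mul(-3, 1)), 33), 277), 2) = Pow(Add(Add(Add(-11, -3), 33), 277), 2) = Pow(Add(Add(-14, 33), 277), 2) = Pow(Add(19, 277), 2) = Pow(296, 2) = 87616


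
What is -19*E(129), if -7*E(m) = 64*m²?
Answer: 20235456/7 ≈ 2.8908e+6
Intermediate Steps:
E(m) = -64*m²/7
-19*E(129) = -(-1216)*129²/7 = -(-1216)*16641/7 = -19*(-1065024/7) = 20235456/7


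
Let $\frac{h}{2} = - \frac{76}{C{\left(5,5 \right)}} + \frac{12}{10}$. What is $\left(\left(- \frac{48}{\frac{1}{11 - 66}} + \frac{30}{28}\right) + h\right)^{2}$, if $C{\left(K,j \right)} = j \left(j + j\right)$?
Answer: $\frac{854055070801}{122500} \approx 6.9719 \cdot 10^{6}$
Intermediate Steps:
$C{\left(K,j \right)} = 2 j^{2}$ ($C{\left(K,j \right)} = j 2 j = 2 j^{2}$)
$h = - \frac{16}{25}$ ($h = 2 \left(- \frac{76}{2 \cdot 5^{2}} + \frac{12}{10}\right) = 2 \left(- \frac{76}{2 \cdot 25} + 12 \cdot \frac{1}{10}\right) = 2 \left(- \frac{76}{50} + \frac{6}{5}\right) = 2 \left(\left(-76\right) \frac{1}{50} + \frac{6}{5}\right) = 2 \left(- \frac{38}{25} + \frac{6}{5}\right) = 2 \left(- \frac{8}{25}\right) = - \frac{16}{25} \approx -0.64$)
$\left(\left(- \frac{48}{\frac{1}{11 - 66}} + \frac{30}{28}\right) + h\right)^{2} = \left(\left(- \frac{48}{\frac{1}{11 - 66}} + \frac{30}{28}\right) - \frac{16}{25}\right)^{2} = \left(\left(- \frac{48}{\frac{1}{-55}} + 30 \cdot \frac{1}{28}\right) - \frac{16}{25}\right)^{2} = \left(\left(- \frac{48}{- \frac{1}{55}} + \frac{15}{14}\right) - \frac{16}{25}\right)^{2} = \left(\left(\left(-48\right) \left(-55\right) + \frac{15}{14}\right) - \frac{16}{25}\right)^{2} = \left(\left(2640 + \frac{15}{14}\right) - \frac{16}{25}\right)^{2} = \left(\frac{36975}{14} - \frac{16}{25}\right)^{2} = \left(\frac{924151}{350}\right)^{2} = \frac{854055070801}{122500}$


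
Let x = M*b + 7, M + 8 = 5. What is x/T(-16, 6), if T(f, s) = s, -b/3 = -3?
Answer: -10/3 ≈ -3.3333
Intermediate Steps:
M = -3 (M = -8 + 5 = -3)
b = 9 (b = -3*(-3) = 9)
x = -20 (x = -3*9 + 7 = -27 + 7 = -20)
x/T(-16, 6) = -20/6 = (⅙)*(-20) = -10/3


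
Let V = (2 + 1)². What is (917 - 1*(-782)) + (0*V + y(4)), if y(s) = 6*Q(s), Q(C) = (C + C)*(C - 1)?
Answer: 1843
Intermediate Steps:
Q(C) = 2*C*(-1 + C) (Q(C) = (2*C)*(-1 + C) = 2*C*(-1 + C))
V = 9 (V = 3² = 9)
y(s) = 12*s*(-1 + s) (y(s) = 6*(2*s*(-1 + s)) = 12*s*(-1 + s))
(917 - 1*(-782)) + (0*V + y(4)) = (917 - 1*(-782)) + (0*9 + 12*4*(-1 + 4)) = (917 + 782) + (0 + 12*4*3) = 1699 + (0 + 144) = 1699 + 144 = 1843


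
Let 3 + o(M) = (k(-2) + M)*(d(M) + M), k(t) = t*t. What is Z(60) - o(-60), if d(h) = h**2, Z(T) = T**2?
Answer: 201843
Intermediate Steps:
k(t) = t**2
o(M) = -3 + (4 + M)*(M + M**2) (o(M) = -3 + ((-2)**2 + M)*(M**2 + M) = -3 + (4 + M)*(M + M**2))
Z(60) - o(-60) = 60**2 - (-3 + (-60)**3 + 4*(-60) + 5*(-60)**2) = 3600 - (-3 - 216000 - 240 + 5*3600) = 3600 - (-3 - 216000 - 240 + 18000) = 3600 - 1*(-198243) = 3600 + 198243 = 201843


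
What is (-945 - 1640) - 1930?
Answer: -4515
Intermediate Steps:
(-945 - 1640) - 1930 = -2585 - 1930 = -4515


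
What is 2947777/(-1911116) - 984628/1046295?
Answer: -4965982661063/1999591115220 ≈ -2.4835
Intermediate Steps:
2947777/(-1911116) - 984628/1046295 = 2947777*(-1/1911116) - 984628*1/1046295 = -2947777/1911116 - 984628/1046295 = -4965982661063/1999591115220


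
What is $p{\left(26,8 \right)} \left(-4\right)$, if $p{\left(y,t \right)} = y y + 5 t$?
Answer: $-2864$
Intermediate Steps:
$p{\left(y,t \right)} = y^{2} + 5 t$
$p{\left(26,8 \right)} \left(-4\right) = \left(26^{2} + 5 \cdot 8\right) \left(-4\right) = \left(676 + 40\right) \left(-4\right) = 716 \left(-4\right) = -2864$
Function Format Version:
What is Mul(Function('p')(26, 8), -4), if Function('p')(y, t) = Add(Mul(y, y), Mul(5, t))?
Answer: -2864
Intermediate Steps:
Function('p')(y, t) = Add(Pow(y, 2), Mul(5, t))
Mul(Function('p')(26, 8), -4) = Mul(Add(Pow(26, 2), Mul(5, 8)), -4) = Mul(Add(676, 40), -4) = Mul(716, -4) = -2864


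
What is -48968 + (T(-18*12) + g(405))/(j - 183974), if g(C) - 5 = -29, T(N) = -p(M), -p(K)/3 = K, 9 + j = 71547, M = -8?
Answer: -1376441500/28109 ≈ -48968.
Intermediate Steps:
j = 71538 (j = -9 + 71547 = 71538)
p(K) = -3*K
T(N) = -24 (T(N) = -(-3)*(-8) = -1*24 = -24)
g(C) = -24 (g(C) = 5 - 29 = -24)
-48968 + (T(-18*12) + g(405))/(j - 183974) = -48968 + (-24 - 24)/(71538 - 183974) = -48968 - 48/(-112436) = -48968 - 48*(-1/112436) = -48968 + 12/28109 = -1376441500/28109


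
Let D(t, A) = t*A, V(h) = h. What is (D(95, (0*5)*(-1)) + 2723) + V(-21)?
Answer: 2702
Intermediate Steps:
D(t, A) = A*t
(D(95, (0*5)*(-1)) + 2723) + V(-21) = (((0*5)*(-1))*95 + 2723) - 21 = ((0*(-1))*95 + 2723) - 21 = (0*95 + 2723) - 21 = (0 + 2723) - 21 = 2723 - 21 = 2702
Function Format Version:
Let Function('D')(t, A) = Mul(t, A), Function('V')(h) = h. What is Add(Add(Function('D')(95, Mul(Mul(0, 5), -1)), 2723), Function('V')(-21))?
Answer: 2702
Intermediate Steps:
Function('D')(t, A) = Mul(A, t)
Add(Add(Function('D')(95, Mul(Mul(0, 5), -1)), 2723), Function('V')(-21)) = Add(Add(Mul(Mul(Mul(0, 5), -1), 95), 2723), -21) = Add(Add(Mul(Mul(0, -1), 95), 2723), -21) = Add(Add(Mul(0, 95), 2723), -21) = Add(Add(0, 2723), -21) = Add(2723, -21) = 2702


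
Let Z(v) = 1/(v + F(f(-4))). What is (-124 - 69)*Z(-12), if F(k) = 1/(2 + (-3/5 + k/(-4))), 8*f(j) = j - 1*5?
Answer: 51917/3068 ≈ 16.922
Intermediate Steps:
f(j) = -5/8 + j/8 (f(j) = (j - 1*5)/8 = (j - 5)/8 = (-5 + j)/8 = -5/8 + j/8)
F(k) = 1/(7/5 - k/4) (F(k) = 1/(2 + (-3*⅕ + k*(-¼))) = 1/(2 + (-⅗ - k/4)) = 1/(7/5 - k/4))
Z(v) = 1/(160/269 + v) (Z(v) = 1/(v - 20/(-28 + 5*(-5/8 + (⅛)*(-4)))) = 1/(v - 20/(-28 + 5*(-5/8 - ½))) = 1/(v - 20/(-28 + 5*(-9/8))) = 1/(v - 20/(-28 - 45/8)) = 1/(v - 20/(-269/8)) = 1/(v - 20*(-8/269)) = 1/(v + 160/269) = 1/(160/269 + v))
(-124 - 69)*Z(-12) = (-124 - 69)*(269/(160 + 269*(-12))) = -51917/(160 - 3228) = -51917/(-3068) = -51917*(-1)/3068 = -193*(-269/3068) = 51917/3068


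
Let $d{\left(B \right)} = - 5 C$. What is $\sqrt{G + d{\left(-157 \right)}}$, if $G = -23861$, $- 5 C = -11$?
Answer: $8 i \sqrt{373} \approx 154.51 i$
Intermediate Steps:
$C = \frac{11}{5}$ ($C = \left(- \frac{1}{5}\right) \left(-11\right) = \frac{11}{5} \approx 2.2$)
$d{\left(B \right)} = -11$ ($d{\left(B \right)} = \left(-5\right) \frac{11}{5} = -11$)
$\sqrt{G + d{\left(-157 \right)}} = \sqrt{-23861 - 11} = \sqrt{-23872} = 8 i \sqrt{373}$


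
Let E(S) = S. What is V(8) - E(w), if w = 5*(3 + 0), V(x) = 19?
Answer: 4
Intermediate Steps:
w = 15 (w = 5*3 = 15)
V(8) - E(w) = 19 - 1*15 = 19 - 15 = 4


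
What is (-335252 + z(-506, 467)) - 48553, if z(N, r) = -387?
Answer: -384192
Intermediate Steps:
(-335252 + z(-506, 467)) - 48553 = (-335252 - 387) - 48553 = -335639 - 48553 = -384192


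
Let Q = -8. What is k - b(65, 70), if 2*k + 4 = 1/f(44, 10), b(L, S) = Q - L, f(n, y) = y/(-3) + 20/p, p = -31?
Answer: 52447/740 ≈ 70.874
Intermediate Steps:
f(n, y) = -20/31 - y/3 (f(n, y) = y/(-3) + 20/(-31) = y*(-⅓) + 20*(-1/31) = -y/3 - 20/31 = -20/31 - y/3)
b(L, S) = -8 - L
k = -1573/740 (k = -2 + 1/(2*(-20/31 - ⅓*10)) = -2 + 1/(2*(-20/31 - 10/3)) = -2 + 1/(2*(-370/93)) = -2 + (½)*(-93/370) = -2 - 93/740 = -1573/740 ≈ -2.1257)
k - b(65, 70) = -1573/740 - (-8 - 1*65) = -1573/740 - (-8 - 65) = -1573/740 - 1*(-73) = -1573/740 + 73 = 52447/740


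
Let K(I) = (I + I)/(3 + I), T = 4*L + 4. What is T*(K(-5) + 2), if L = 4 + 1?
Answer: 168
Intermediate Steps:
L = 5
T = 24 (T = 4*5 + 4 = 20 + 4 = 24)
K(I) = 2*I/(3 + I) (K(I) = (2*I)/(3 + I) = 2*I/(3 + I))
T*(K(-5) + 2) = 24*(2*(-5)/(3 - 5) + 2) = 24*(2*(-5)/(-2) + 2) = 24*(2*(-5)*(-½) + 2) = 24*(5 + 2) = 24*7 = 168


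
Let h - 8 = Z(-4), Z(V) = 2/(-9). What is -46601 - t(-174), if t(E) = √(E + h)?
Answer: -46601 - 2*I*√374/3 ≈ -46601.0 - 12.893*I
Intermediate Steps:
Z(V) = -2/9 (Z(V) = 2*(-⅑) = -2/9)
h = 70/9 (h = 8 - 2/9 = 70/9 ≈ 7.7778)
t(E) = √(70/9 + E) (t(E) = √(E + 70/9) = √(70/9 + E))
-46601 - t(-174) = -46601 - √(70 + 9*(-174))/3 = -46601 - √(70 - 1566)/3 = -46601 - √(-1496)/3 = -46601 - 2*I*√374/3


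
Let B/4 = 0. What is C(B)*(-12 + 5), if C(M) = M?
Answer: 0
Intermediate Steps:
B = 0 (B = 4*0 = 0)
C(B)*(-12 + 5) = 0*(-12 + 5) = 0*(-7) = 0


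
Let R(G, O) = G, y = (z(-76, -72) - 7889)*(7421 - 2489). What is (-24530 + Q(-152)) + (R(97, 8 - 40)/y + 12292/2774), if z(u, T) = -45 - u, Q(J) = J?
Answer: -1326520377503467/53754094872 ≈ -24678.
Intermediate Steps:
y = -38755656 (y = ((-45 - 1*(-76)) - 7889)*(7421 - 2489) = ((-45 + 76) - 7889)*4932 = (31 - 7889)*4932 = -7858*4932 = -38755656)
(-24530 + Q(-152)) + (R(97, 8 - 40)/y + 12292/2774) = (-24530 - 152) + (97/(-38755656) + 12292/2774) = -24682 + (97*(-1/38755656) + 12292*(1/2774)) = -24682 + (-97/38755656 + 6146/1387) = -24682 + 238192127237/53754094872 = -1326520377503467/53754094872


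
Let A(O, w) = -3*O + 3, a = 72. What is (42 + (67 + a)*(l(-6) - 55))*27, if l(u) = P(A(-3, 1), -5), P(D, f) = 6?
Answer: -182763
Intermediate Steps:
A(O, w) = 3 - 3*O
l(u) = 6
(42 + (67 + a)*(l(-6) - 55))*27 = (42 + (67 + 72)*(6 - 55))*27 = (42 + 139*(-49))*27 = (42 - 6811)*27 = -6769*27 = -182763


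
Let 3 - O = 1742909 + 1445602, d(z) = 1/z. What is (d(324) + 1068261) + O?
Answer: -686960027/324 ≈ -2.1202e+6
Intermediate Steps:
O = -3188508 (O = 3 - (1742909 + 1445602) = 3 - 1*3188511 = 3 - 3188511 = -3188508)
(d(324) + 1068261) + O = (1/324 + 1068261) - 3188508 = 346116565/324 - 3188508 = -686960027/324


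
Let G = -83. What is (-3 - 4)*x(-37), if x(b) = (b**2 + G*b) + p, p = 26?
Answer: -31262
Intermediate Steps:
x(b) = 26 + b**2 - 83*b (x(b) = (b**2 - 83*b) + 26 = 26 + b**2 - 83*b)
(-3 - 4)*x(-37) = (-3 - 4)*(26 + (-37)**2 - 83*(-37)) = -7*(26 + 1369 + 3071) = -7*4466 = -31262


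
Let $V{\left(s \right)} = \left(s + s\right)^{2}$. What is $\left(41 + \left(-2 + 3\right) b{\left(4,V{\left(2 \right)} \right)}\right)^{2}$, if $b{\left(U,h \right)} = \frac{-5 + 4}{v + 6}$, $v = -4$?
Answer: $\frac{6561}{4} \approx 1640.3$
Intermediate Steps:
$V{\left(s \right)} = 4 s^{2}$ ($V{\left(s \right)} = \left(2 s\right)^{2} = 4 s^{2}$)
$b{\left(U,h \right)} = - \frac{1}{2}$ ($b{\left(U,h \right)} = \frac{-5 + 4}{-4 + 6} = - \frac{1}{2}$)
$\left(41 + \left(-2 + 3\right) b{\left(4,V{\left(2 \right)} \right)}\right)^{2} = \left(41 + \left(-2 + 3\right) \left(- \frac{1}{2}\right)\right)^{2} = \left(41 + 1 \left(- \frac{1}{2}\right)\right)^{2} = \left(41 - \frac{1}{2}\right)^{2} = \left(\frac{81}{2}\right)^{2} = \frac{6561}{4}$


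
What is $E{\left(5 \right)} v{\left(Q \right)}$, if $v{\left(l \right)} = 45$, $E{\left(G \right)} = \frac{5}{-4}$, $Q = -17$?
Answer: $- \frac{225}{4} \approx -56.25$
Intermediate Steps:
$E{\left(G \right)} = - \frac{5}{4}$ ($E{\left(G \right)} = 5 \left(- \frac{1}{4}\right) = - \frac{5}{4}$)
$E{\left(5 \right)} v{\left(Q \right)} = \left(- \frac{5}{4}\right) 45 = - \frac{225}{4}$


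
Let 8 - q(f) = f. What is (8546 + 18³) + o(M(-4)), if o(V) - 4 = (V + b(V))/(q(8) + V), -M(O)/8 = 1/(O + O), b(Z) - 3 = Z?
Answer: 14387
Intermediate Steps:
b(Z) = 3 + Z
q(f) = 8 - f
M(O) = -4/O (M(O) = -8/(O + O) = -8*1/(2*O) = -4/O)
o(V) = 4 + (3 + 2*V)/V (o(V) = 4 + (V + (3 + V))/((8 - 1*8) + V) = 4 + (3 + 2*V)/((8 - 8) + V) = 4 + (3 + 2*V)/(0 + V) = 4 + (3 + 2*V)/V)
(8546 + 18³) + o(M(-4)) = (8546 + 18³) + (6 + 3/((-4/(-4)))) = (8546 + 5832) + (6 + 3/((-4*(-¼)))) = 14378 + (6 + 3/1) = 14378 + (6 + 3*1) = 14378 + (6 + 3) = 14378 + 9 = 14387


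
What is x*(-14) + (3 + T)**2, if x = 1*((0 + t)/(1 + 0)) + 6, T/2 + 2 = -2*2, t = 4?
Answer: -59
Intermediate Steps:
T = -12 (T = -4 + 2*(-2*2) = -4 + 2*(-4) = -4 - 8 = -12)
x = 10 (x = 1*((0 + 4)/(1 + 0)) + 6 = 1*(4/1) + 6 = 1*(4*1) + 6 = 1*4 + 6 = 4 + 6 = 10)
x*(-14) + (3 + T)**2 = 10*(-14) + (3 - 12)**2 = -140 + (-9)**2 = -140 + 81 = -59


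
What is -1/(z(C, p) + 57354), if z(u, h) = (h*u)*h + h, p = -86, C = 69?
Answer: -1/567592 ≈ -1.7618e-6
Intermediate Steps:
z(u, h) = h + u*h² (z(u, h) = u*h² + h = h + u*h²)
-1/(z(C, p) + 57354) = -1/(-86*(1 - 86*69) + 57354) = -1/(-86*(1 - 5934) + 57354) = -1/(-86*(-5933) + 57354) = -1/(510238 + 57354) = -1/567592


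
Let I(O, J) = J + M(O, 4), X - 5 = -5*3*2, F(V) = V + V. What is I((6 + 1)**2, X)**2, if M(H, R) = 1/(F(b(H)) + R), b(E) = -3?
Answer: 2601/4 ≈ 650.25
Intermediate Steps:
F(V) = 2*V
X = -25 (X = 5 - 5*3*2 = 5 - 15*2 = 5 - 30 = -25)
M(H, R) = 1/(-6 + R) (M(H, R) = 1/(2*(-3) + R) = 1/(-6 + R))
I(O, J) = -1/2 + J (I(O, J) = J + 1/(-6 + 4) = J + 1/(-2) = J - 1/2 = -1/2 + J)
I((6 + 1)**2, X)**2 = (-1/2 - 25)**2 = (-51/2)**2 = 2601/4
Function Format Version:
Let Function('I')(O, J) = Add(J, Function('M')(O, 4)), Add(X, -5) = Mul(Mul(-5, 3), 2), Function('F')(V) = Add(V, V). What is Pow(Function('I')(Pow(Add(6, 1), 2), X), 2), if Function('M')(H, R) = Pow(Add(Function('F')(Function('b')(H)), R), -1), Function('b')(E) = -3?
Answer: Rational(2601, 4) ≈ 650.25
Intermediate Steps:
Function('F')(V) = Mul(2, V)
X = -25 (X = Add(5, Mul(Mul(-5, 3), 2)) = Add(5, Mul(-15, 2)) = Add(5, -30) = -25)
Function('M')(H, R) = Pow(Add(-6, R), -1) (Function('M')(H, R) = Pow(Add(Mul(2, -3), R), -1) = Pow(Add(-6, R), -1))
Function('I')(O, J) = Add(Rational(-1, 2), J) (Function('I')(O, J) = Add(J, Pow(Add(-6, 4), -1)) = Add(J, Pow(-2, -1)) = Add(J, Rational(-1, 2)) = Add(Rational(-1, 2), J))
Pow(Function('I')(Pow(Add(6, 1), 2), X), 2) = Pow(Add(Rational(-1, 2), -25), 2) = Pow(Rational(-51, 2), 2) = Rational(2601, 4)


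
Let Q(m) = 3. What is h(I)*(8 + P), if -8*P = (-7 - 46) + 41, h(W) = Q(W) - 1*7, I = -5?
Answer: -38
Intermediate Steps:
h(W) = -4 (h(W) = 3 - 1*7 = 3 - 7 = -4)
P = 3/2 (P = -((-7 - 46) + 41)/8 = -(-53 + 41)/8 = -1/8*(-12) = 3/2 ≈ 1.5000)
h(I)*(8 + P) = -4*(8 + 3/2) = -4*19/2 = -38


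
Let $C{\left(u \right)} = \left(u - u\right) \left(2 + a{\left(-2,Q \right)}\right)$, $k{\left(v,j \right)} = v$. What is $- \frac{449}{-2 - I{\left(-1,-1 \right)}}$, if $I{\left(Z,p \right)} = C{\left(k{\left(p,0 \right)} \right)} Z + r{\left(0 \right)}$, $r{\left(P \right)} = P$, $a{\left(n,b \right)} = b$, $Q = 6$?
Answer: $\frac{449}{2} \approx 224.5$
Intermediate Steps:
$C{\left(u \right)} = 0$ ($C{\left(u \right)} = \left(u - u\right) \left(2 + 6\right) = 0 \cdot 8 = 0$)
$I{\left(Z,p \right)} = 0$ ($I{\left(Z,p \right)} = 0 Z + 0 = 0 + 0 = 0$)
$- \frac{449}{-2 - I{\left(-1,-1 \right)}} = - \frac{449}{-2 - 0} = - \frac{449}{-2 + 0} = - \frac{449}{-2} = \left(-449\right) \left(- \frac{1}{2}\right) = \frac{449}{2}$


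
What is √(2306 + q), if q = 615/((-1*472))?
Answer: √128362406/236 ≈ 48.007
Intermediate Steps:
q = -615/472 (q = 615/(-472) = 615*(-1/472) = -615/472 ≈ -1.3030)
√(2306 + q) = √(2306 - 615/472) = √(1087817/472) = √128362406/236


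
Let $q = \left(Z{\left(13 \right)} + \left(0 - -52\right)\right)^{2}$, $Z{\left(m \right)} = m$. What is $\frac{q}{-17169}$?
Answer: $- \frac{4225}{17169} \approx -0.24608$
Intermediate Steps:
$q = 4225$ ($q = \left(13 + \left(0 - -52\right)\right)^{2} = \left(13 + \left(0 + 52\right)\right)^{2} = \left(13 + 52\right)^{2} = 65^{2} = 4225$)
$\frac{q}{-17169} = \frac{4225}{-17169} = 4225 \left(- \frac{1}{17169}\right) = - \frac{4225}{17169}$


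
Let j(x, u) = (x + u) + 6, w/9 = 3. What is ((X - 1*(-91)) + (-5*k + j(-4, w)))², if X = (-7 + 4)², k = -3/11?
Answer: 2056356/121 ≈ 16995.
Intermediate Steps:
w = 27 (w = 9*3 = 27)
k = -3/11 (k = -3*1/11 = -3/11 ≈ -0.27273)
X = 9 (X = (-3)² = 9)
j(x, u) = 6 + u + x (j(x, u) = (u + x) + 6 = 6 + u + x)
((X - 1*(-91)) + (-5*k + j(-4, w)))² = ((9 - 1*(-91)) + (-5*(-3/11) + (6 + 27 - 4)))² = ((9 + 91) + (15/11 + 29))² = (100 + 334/11)² = (1434/11)² = 2056356/121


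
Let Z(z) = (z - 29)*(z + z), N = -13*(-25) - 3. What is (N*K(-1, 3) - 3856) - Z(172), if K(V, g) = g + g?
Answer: -51116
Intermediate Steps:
K(V, g) = 2*g
N = 322 (N = 325 - 3 = 322)
Z(z) = 2*z*(-29 + z) (Z(z) = (-29 + z)*(2*z) = 2*z*(-29 + z))
(N*K(-1, 3) - 3856) - Z(172) = (322*(2*3) - 3856) - 2*172*(-29 + 172) = (322*6 - 3856) - 2*172*143 = (1932 - 3856) - 1*49192 = -1924 - 49192 = -51116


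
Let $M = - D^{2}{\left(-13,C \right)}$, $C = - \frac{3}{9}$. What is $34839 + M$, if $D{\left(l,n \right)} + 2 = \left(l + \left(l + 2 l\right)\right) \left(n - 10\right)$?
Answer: $- \frac{2265685}{9} \approx -2.5174 \cdot 10^{5}$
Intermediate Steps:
$C = - \frac{1}{3}$ ($C = \left(-3\right) \frac{1}{9} = - \frac{1}{3} \approx -0.33333$)
$D{\left(l,n \right)} = -2 + 4 l \left(-10 + n\right)$ ($D{\left(l,n \right)} = -2 + \left(l + \left(l + 2 l\right)\right) \left(n - 10\right) = -2 + \left(l + 3 l\right) \left(-10 + n\right) = -2 + 4 l \left(-10 + n\right)$)
$M = - \frac{2579236}{9}$ ($M = - \left(-2 - -520 + 4 \left(-13\right) \left(- \frac{1}{3}\right)\right)^{2} = - \left(-2 + 520 + \frac{52}{3}\right)^{2} = - \left(\frac{1606}{3}\right)^{2} = \left(-1\right) \frac{2579236}{9} = - \frac{2579236}{9} \approx -2.8658 \cdot 10^{5}$)
$34839 + M = 34839 - \frac{2579236}{9} = - \frac{2265685}{9}$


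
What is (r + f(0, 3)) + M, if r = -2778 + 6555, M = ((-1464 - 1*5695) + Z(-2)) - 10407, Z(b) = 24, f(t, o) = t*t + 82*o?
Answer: -13519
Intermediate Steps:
f(t, o) = t**2 + 82*o
M = -17542 (M = ((-1464 - 1*5695) + 24) - 10407 = ((-1464 - 5695) + 24) - 10407 = (-7159 + 24) - 10407 = -7135 - 10407 = -17542)
r = 3777
(r + f(0, 3)) + M = (3777 + (0**2 + 82*3)) - 17542 = (3777 + (0 + 246)) - 17542 = (3777 + 246) - 17542 = 4023 - 17542 = -13519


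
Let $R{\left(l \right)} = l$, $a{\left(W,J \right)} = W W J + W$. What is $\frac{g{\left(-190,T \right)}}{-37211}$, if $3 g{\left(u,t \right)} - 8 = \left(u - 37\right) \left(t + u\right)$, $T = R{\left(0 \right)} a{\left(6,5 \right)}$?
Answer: $- \frac{43138}{111633} \approx -0.38643$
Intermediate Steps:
$a{\left(W,J \right)} = W + J W^{2}$ ($a{\left(W,J \right)} = W^{2} J + W = J W^{2} + W = W + J W^{2}$)
$T = 0$ ($T = 0 \cdot 6 \left(1 + 5 \cdot 6\right) = 0 \cdot 6 \left(1 + 30\right) = 0 \cdot 6 \cdot 31 = 0 \cdot 186 = 0$)
$g{\left(u,t \right)} = \frac{8}{3} + \frac{\left(-37 + u\right) \left(t + u\right)}{3}$ ($g{\left(u,t \right)} = \frac{8}{3} + \frac{\left(u - 37\right) \left(t + u\right)}{3} = \frac{8}{3} + \frac{\left(-37 + u\right) \left(t + u\right)}{3}$)
$\frac{g{\left(-190,T \right)}}{-37211} = \frac{\frac{8}{3} - 0 - - \frac{7030}{3} + \frac{\left(-190\right)^{2}}{3} + \frac{1}{3} \cdot 0 \left(-190\right)}{-37211} = \left(\frac{8}{3} + 0 + \frac{7030}{3} + \frac{1}{3} \cdot 36100 + 0\right) \left(- \frac{1}{37211}\right) = \left(\frac{8}{3} + 0 + \frac{7030}{3} + \frac{36100}{3} + 0\right) \left(- \frac{1}{37211}\right) = \frac{43138}{3} \left(- \frac{1}{37211}\right) = - \frac{43138}{111633}$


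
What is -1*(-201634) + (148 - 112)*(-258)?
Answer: 192346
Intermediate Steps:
-1*(-201634) + (148 - 112)*(-258) = 201634 + 36*(-258) = 201634 - 9288 = 192346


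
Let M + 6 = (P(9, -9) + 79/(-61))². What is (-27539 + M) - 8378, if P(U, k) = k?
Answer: -133275099/3721 ≈ -35817.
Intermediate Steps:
M = 372058/3721 (M = -6 + (-9 + 79/(-61))² = -6 + (-9 + 79*(-1/61))² = -6 + (-9 - 79/61)² = -6 + (-628/61)² = -6 + 394384/3721 = 372058/3721 ≈ 99.989)
(-27539 + M) - 8378 = (-27539 + 372058/3721) - 8378 = -102100561/3721 - 8378 = -133275099/3721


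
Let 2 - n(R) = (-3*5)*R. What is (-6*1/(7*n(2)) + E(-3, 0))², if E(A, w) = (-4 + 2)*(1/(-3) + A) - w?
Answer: 4977361/112896 ≈ 44.088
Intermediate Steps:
n(R) = 2 + 15*R (n(R) = 2 - (-3*5)*R = 2 - (-15)*R = 2 + 15*R)
E(A, w) = ⅔ - w - 2*A (E(A, w) = -2*(1*(-⅓) + A) - w = -2*(-⅓ + A) - w = (⅔ - 2*A) - w = ⅔ - w - 2*A)
(-6*1/(7*n(2)) + E(-3, 0))² = (-6*1/(7*(2 + 15*2)) + (⅔ - 1*0 - 2*(-3)))² = (-6*1/(7*(2 + 30)) + (⅔ + 0 + 6))² = (-6/(7*32) + 20/3)² = (-6/224 + 20/3)² = (-6*1/224 + 20/3)² = (-3/112 + 20/3)² = (2231/336)² = 4977361/112896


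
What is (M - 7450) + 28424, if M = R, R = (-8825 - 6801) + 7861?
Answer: 13209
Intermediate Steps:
R = -7765 (R = -15626 + 7861 = -7765)
M = -7765
(M - 7450) + 28424 = (-7765 - 7450) + 28424 = -15215 + 28424 = 13209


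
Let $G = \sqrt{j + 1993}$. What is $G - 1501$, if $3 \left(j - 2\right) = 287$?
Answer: $-1501 + \frac{56 \sqrt{6}}{3} \approx -1455.3$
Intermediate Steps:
$j = \frac{293}{3}$ ($j = 2 + \frac{1}{3} \cdot 287 = 2 + \frac{287}{3} = \frac{293}{3} \approx 97.667$)
$G = \frac{56 \sqrt{6}}{3}$ ($G = \sqrt{\frac{293}{3} + 1993} = \sqrt{\frac{6272}{3}} = \frac{56 \sqrt{6}}{3} \approx 45.724$)
$G - 1501 = \frac{56 \sqrt{6}}{3} - 1501 = -1501 + \frac{56 \sqrt{6}}{3}$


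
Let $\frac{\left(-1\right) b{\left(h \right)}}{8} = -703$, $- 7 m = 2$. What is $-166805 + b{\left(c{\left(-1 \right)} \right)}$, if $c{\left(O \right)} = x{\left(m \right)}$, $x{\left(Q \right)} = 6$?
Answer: $-161181$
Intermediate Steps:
$m = - \frac{2}{7}$ ($m = \left(- \frac{1}{7}\right) 2 = - \frac{2}{7} \approx -0.28571$)
$c{\left(O \right)} = 6$
$b{\left(h \right)} = 5624$ ($b{\left(h \right)} = \left(-8\right) \left(-703\right) = 5624$)
$-166805 + b{\left(c{\left(-1 \right)} \right)} = -166805 + 5624 = -161181$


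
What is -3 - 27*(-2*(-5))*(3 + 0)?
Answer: -813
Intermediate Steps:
-3 - 27*(-2*(-5))*(3 + 0) = -3 - 270*3 = -3 - 27*30 = -3 - 810 = -813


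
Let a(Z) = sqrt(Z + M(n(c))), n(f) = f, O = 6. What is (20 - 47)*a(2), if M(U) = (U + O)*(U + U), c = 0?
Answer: -27*sqrt(2) ≈ -38.184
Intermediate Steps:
M(U) = 2*U*(6 + U) (M(U) = (U + 6)*(U + U) = (6 + U)*(2*U) = 2*U*(6 + U))
a(Z) = sqrt(Z) (a(Z) = sqrt(Z + 2*0*(6 + 0)) = sqrt(Z + 2*0*6) = sqrt(Z + 0) = sqrt(Z))
(20 - 47)*a(2) = (20 - 47)*sqrt(2) = -27*sqrt(2)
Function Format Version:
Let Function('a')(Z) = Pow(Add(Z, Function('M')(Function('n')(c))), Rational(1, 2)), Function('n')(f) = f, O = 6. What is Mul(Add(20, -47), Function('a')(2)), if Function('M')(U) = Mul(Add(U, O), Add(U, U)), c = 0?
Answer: Mul(-27, Pow(2, Rational(1, 2))) ≈ -38.184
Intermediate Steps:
Function('M')(U) = Mul(2, U, Add(6, U)) (Function('M')(U) = Mul(Add(U, 6), Add(U, U)) = Mul(Add(6, U), Mul(2, U)) = Mul(2, U, Add(6, U)))
Function('a')(Z) = Pow(Z, Rational(1, 2)) (Function('a')(Z) = Pow(Add(Z, Mul(2, 0, Add(6, 0))), Rational(1, 2)) = Pow(Add(Z, Mul(2, 0, 6)), Rational(1, 2)) = Pow(Add(Z, 0), Rational(1, 2)) = Pow(Z, Rational(1, 2)))
Mul(Add(20, -47), Function('a')(2)) = Mul(Add(20, -47), Pow(2, Rational(1, 2))) = Mul(-27, Pow(2, Rational(1, 2)))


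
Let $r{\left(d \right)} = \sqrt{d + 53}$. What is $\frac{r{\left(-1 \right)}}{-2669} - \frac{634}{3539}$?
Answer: $- \frac{634}{3539} - \frac{2 \sqrt{13}}{2669} \approx -0.18185$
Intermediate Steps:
$r{\left(d \right)} = \sqrt{53 + d}$
$\frac{r{\left(-1 \right)}}{-2669} - \frac{634}{3539} = \frac{\sqrt{53 - 1}}{-2669} - \frac{634}{3539} = \sqrt{52} \left(- \frac{1}{2669}\right) - \frac{634}{3539} = 2 \sqrt{13} \left(- \frac{1}{2669}\right) - \frac{634}{3539} = - \frac{2 \sqrt{13}}{2669} - \frac{634}{3539} = - \frac{634}{3539} - \frac{2 \sqrt{13}}{2669}$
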